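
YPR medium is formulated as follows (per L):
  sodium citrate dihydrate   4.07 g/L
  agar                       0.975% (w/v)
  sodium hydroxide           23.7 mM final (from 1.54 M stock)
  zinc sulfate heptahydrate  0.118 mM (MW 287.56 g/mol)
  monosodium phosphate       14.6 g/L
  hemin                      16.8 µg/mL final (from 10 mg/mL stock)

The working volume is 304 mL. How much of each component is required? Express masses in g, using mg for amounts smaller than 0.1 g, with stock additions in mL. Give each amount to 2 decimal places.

Scale factor relative to 1 L: 0.304.
sodium citrate dihydrate: 4.07 g/L × 0.304 L = 1.24 g
agar: 0.975% w/v = 9.75 g/L → 9.75 × 0.304 L = 2.96 g
sodium hydroxide: dilute stock: 23.7 mM × 304 mL ÷ 1540 mM = 4.68 mL
zinc sulfate heptahydrate: 0.118 mmol/L × 287.56 mg/mmol × 0.304 L = 10.32 mg
monosodium phosphate: 14.6 g/L × 0.304 L = 4.44 g
hemin: C1V1 = C2V2 → 16.8 µg/mL × 304 mL ÷ 10000 µg/mL = 0.51 mL

sodium citrate dihydrate 1.24 g; agar 2.96 g; sodium hydroxide 4.68 mL; zinc sulfate heptahydrate 10.32 mg; monosodium phosphate 4.44 g; hemin 0.51 mL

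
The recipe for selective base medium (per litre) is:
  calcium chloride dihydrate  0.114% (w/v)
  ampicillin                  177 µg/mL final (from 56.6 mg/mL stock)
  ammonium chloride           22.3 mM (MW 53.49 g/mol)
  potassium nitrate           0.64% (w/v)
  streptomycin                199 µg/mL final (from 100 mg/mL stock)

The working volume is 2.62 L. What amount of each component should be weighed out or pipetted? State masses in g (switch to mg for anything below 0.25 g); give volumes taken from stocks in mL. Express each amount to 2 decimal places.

calcium chloride dihydrate 2.99 g; ampicillin 8.19 mL; ammonium chloride 3.13 g; potassium nitrate 16.77 g; streptomycin 5.21 mL

Working volume: 2.62 L.
calcium chloride dihydrate: 0.114 g per 100 mL × 2620 mL ÷ 100 = 2.99 g
ampicillin: C1V1 = C2V2 → 177 µg/mL × 2620 mL ÷ 56600 µg/mL = 8.19 mL
ammonium chloride: 22.3 mmol/L × 53.49 g/mol × 2.62 L ÷ 1000 = 3.13 g
potassium nitrate: 0.64% w/v = 6.4 g/L → 6.4 × 2.62 L = 16.77 g
streptomycin: C1V1 = C2V2 → 199 µg/mL × 2620 mL ÷ 100000 µg/mL = 5.21 mL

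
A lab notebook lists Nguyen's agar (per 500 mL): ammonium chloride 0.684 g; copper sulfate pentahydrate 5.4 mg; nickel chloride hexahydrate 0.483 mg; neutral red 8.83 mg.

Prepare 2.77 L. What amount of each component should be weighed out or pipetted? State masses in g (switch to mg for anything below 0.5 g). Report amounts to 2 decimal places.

ammonium chloride 3.79 g; copper sulfate pentahydrate 29.92 mg; nickel chloride hexahydrate 2.68 mg; neutral red 48.92 mg

Ratio of target to recipe volume: 2770 / 500 = 5.54.
ammonium chloride: 0.684 g × (2770 mL / 500 mL) = 3.79 g
copper sulfate pentahydrate: 5.4 mg × (2770 mL / 500 mL) = 29.92 mg
nickel chloride hexahydrate: 0.483 mg × (2770 mL / 500 mL) = 2.68 mg
neutral red: 8.83 mg × (2770 mL / 500 mL) = 48.92 mg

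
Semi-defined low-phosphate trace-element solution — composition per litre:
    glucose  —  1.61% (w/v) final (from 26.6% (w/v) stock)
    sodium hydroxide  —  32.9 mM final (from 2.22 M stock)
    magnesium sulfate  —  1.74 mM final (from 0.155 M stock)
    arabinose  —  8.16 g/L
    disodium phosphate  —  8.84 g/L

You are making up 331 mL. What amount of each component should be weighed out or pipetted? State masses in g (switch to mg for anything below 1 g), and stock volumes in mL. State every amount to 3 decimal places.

Working volume: 331 mL = 0.331 L.
glucose: dilute stock: 1.61% ÷ 26.6% × 331 mL = 20.034 mL
sodium hydroxide: C1V1 = C2V2 → 32.9 mM × 331 mL ÷ 2220 mM = 4.905 mL
magnesium sulfate: dilute stock: 1.74 mM × 331 mL ÷ 155 mM = 3.716 mL
arabinose: 8.16 g/L × 0.331 L = 2.701 g
disodium phosphate: 8.84 g/L × 0.331 L = 2.926 g

glucose 20.034 mL; sodium hydroxide 4.905 mL; magnesium sulfate 3.716 mL; arabinose 2.701 g; disodium phosphate 2.926 g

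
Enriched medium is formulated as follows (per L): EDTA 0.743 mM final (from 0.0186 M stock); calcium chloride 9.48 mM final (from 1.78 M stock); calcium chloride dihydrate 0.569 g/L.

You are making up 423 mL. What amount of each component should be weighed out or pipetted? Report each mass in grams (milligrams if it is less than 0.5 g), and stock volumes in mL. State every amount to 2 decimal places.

Scale factor relative to 1 L: 0.423.
EDTA: C1V1 = C2V2 → 0.743 mM × 423 mL ÷ 18.6 mM = 16.90 mL
calcium chloride: C1V1 = C2V2 → 9.48 mM × 423 mL ÷ 1780 mM = 2.25 mL
calcium chloride dihydrate: 0.569 g/L × 0.423 L = 0.240687 g = 240.69 mg

EDTA 16.90 mL; calcium chloride 2.25 mL; calcium chloride dihydrate 240.69 mg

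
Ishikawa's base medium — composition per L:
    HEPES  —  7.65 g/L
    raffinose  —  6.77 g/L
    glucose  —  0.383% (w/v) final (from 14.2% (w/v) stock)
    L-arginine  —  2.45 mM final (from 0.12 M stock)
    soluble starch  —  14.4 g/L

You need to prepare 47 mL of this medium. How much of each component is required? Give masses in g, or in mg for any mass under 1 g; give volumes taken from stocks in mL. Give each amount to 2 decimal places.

Working volume: 47 mL = 0.047 L.
HEPES: 7.65 g/L × 0.047 L = 0.35955 g = 359.55 mg
raffinose: 6.77 g/L × 0.047 L = 0.31819 g = 318.19 mg
glucose: dilute stock: 0.383% ÷ 14.2% × 47 mL = 1.27 mL
L-arginine: V = C2·V2/C1 = 2.45 mM × 47 mL ÷ 120 mM = 0.96 mL
soluble starch: 14.4 g/L × 0.047 L = 0.6768 g = 676.80 mg

HEPES 359.55 mg; raffinose 318.19 mg; glucose 1.27 mL; L-arginine 0.96 mL; soluble starch 676.80 mg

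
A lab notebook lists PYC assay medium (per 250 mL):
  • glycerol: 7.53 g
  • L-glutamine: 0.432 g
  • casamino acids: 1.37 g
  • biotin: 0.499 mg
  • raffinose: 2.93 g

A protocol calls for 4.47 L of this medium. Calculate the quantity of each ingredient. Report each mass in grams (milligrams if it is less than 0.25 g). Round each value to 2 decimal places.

Ratio of target to recipe volume: 4470 / 250 = 17.88.
glycerol: 7.53 g × (4470 mL / 250 mL) = 134.64 g
L-glutamine: 0.432 g × (4470 mL / 250 mL) = 7.72 g
casamino acids: 1.37 g × (4470 mL / 250 mL) = 24.50 g
biotin: 0.499 mg × (4470 mL / 250 mL) = 8.92 mg
raffinose: 2.93 g × (4470 mL / 250 mL) = 52.39 g

glycerol 134.64 g; L-glutamine 7.72 g; casamino acids 24.50 g; biotin 8.92 mg; raffinose 52.39 g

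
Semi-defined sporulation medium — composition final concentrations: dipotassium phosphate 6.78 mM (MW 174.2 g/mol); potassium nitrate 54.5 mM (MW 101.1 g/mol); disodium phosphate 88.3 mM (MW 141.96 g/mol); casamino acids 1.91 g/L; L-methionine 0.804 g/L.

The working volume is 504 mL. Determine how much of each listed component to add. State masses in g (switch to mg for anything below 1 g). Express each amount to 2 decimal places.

Target volume = 504 mL = 0.504 L.
dipotassium phosphate: 6.78 mmol/L × 174.2 mg/mmol × 0.504 L = 595.26 mg
potassium nitrate: 54.5 mmol/L × 101.1 g/mol × 0.504 L ÷ 1000 = 2.78 g
disodium phosphate: 88.3 mmol/L × 141.96 g/mol × 0.504 L ÷ 1000 = 6.32 g
casamino acids: 1.91 g/L × 0.504 L = 0.96264 g = 962.64 mg
L-methionine: 0.804 g/L × 0.504 L = 0.405216 g = 405.22 mg

dipotassium phosphate 595.26 mg; potassium nitrate 2.78 g; disodium phosphate 6.32 g; casamino acids 962.64 mg; L-methionine 405.22 mg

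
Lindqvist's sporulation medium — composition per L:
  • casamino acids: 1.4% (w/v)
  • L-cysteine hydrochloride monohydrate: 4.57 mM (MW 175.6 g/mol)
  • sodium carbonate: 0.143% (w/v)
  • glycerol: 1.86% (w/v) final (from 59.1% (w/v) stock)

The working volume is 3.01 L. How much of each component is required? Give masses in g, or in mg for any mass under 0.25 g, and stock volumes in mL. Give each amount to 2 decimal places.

Working volume: 3.01 L.
casamino acids: 1.4 g per 100 mL × 3010 mL ÷ 100 = 42.14 g
L-cysteine hydrochloride monohydrate: 4.57 mmol/L × 175.6 g/mol × 3.01 L ÷ 1000 = 2.42 g
sodium carbonate: 0.143 g per 100 mL × 3010 mL ÷ 100 = 4.30 g
glycerol: C1V1 = C2V2 → 1.86% ÷ 59.1% × 3010 mL = 94.73 mL

casamino acids 42.14 g; L-cysteine hydrochloride monohydrate 2.42 g; sodium carbonate 4.30 g; glycerol 94.73 mL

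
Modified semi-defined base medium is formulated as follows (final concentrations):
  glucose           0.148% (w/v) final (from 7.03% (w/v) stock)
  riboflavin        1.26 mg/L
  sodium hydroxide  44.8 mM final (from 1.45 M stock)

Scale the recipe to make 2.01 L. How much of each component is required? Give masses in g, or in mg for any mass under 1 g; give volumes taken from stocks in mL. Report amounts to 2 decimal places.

glucose 42.32 mL; riboflavin 2.53 mg; sodium hydroxide 62.10 mL

Working volume: 2.01 L.
glucose: C1V1 = C2V2 → 0.148% ÷ 7.03% × 2010 mL = 42.32 mL
riboflavin: 1.26 mg/L × 2.01 L = 2.53 mg
sodium hydroxide: dilute stock: 44.8 mM × 2010 mL ÷ 1450 mM = 62.10 mL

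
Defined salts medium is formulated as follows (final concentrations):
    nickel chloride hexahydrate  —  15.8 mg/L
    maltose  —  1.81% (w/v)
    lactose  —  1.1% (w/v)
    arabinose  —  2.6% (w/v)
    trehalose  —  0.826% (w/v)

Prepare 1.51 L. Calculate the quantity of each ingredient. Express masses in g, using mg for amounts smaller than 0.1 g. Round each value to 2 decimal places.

nickel chloride hexahydrate 23.86 mg; maltose 27.33 g; lactose 16.61 g; arabinose 39.26 g; trehalose 12.47 g

Working volume: 1.51 L.
nickel chloride hexahydrate: 15.8 mg/L × 1.51 L = 23.86 mg
maltose: 1.81 g per 100 mL × 1510 mL ÷ 100 = 27.33 g
lactose: 1.1 g per 100 mL × 1510 mL ÷ 100 = 16.61 g
arabinose: 2.6% w/v = 26 g/L → 26 × 1.51 L = 39.26 g
trehalose: 0.826% w/v = 8.26 g/L → 8.26 × 1.51 L = 12.47 g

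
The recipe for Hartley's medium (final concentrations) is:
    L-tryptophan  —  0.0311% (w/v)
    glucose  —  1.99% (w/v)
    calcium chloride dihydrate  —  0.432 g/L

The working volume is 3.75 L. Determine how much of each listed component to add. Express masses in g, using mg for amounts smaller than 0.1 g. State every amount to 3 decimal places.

L-tryptophan 1.166 g; glucose 74.625 g; calcium chloride dihydrate 1.620 g

Scale factor relative to 1 L: 3.75.
L-tryptophan: 0.0311 g per 100 mL × 3750 mL ÷ 100 = 1.166 g
glucose: 1.99% w/v = 19.9 g/L → 19.9 × 3.75 L = 74.625 g
calcium chloride dihydrate: 0.432 g/L × 3.75 L = 1.620 g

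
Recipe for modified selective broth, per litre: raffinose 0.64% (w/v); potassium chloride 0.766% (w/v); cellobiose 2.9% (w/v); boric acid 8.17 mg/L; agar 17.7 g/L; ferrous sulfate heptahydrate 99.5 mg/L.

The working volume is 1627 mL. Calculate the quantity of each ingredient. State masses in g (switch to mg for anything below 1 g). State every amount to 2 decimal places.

Scale factor relative to 1 L: 1.627.
raffinose: 0.64% w/v = 6.4 g/L → 6.4 × 1.627 L = 10.41 g
potassium chloride: 0.766% w/v = 7.66 g/L → 7.66 × 1.627 L = 12.46 g
cellobiose: 2.9% w/v = 29 g/L → 29 × 1.627 L = 47.18 g
boric acid: 8.17 mg/L × 1.627 L = 13.29 mg
agar: 17.7 g/L × 1.627 L = 28.80 g
ferrous sulfate heptahydrate: 99.5 mg/L × 1.627 L = 161.89 mg

raffinose 10.41 g; potassium chloride 12.46 g; cellobiose 47.18 g; boric acid 13.29 mg; agar 28.80 g; ferrous sulfate heptahydrate 161.89 mg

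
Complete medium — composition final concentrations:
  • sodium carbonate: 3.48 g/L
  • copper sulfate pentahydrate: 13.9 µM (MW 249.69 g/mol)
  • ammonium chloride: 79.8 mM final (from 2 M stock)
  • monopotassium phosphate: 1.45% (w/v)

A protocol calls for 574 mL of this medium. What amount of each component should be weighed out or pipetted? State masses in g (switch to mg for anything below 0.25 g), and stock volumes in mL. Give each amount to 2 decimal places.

sodium carbonate 2.00 g; copper sulfate pentahydrate 1.99 mg; ammonium chloride 22.90 mL; monopotassium phosphate 8.32 g

Target volume = 574 mL = 0.574 L.
sodium carbonate: 3.48 g/L × 0.574 L = 2.00 g
copper sulfate pentahydrate: 13.9 µmol/L × 249.69 g/mol × 0.574 L ÷ 1000 = 1.99 mg
ammonium chloride: dilute stock: 79.8 mM × 574 mL ÷ 2000 mM = 22.90 mL
monopotassium phosphate: 1.45 g per 100 mL × 574 mL ÷ 100 = 8.32 g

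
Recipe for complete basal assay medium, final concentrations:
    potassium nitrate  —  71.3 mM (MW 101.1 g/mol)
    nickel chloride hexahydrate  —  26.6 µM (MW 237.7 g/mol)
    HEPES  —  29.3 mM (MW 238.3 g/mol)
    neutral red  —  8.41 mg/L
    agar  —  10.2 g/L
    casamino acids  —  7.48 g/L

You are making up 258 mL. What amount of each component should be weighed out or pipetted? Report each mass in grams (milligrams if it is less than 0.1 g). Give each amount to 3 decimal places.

potassium nitrate 1.860 g; nickel chloride hexahydrate 1.631 mg; HEPES 1.801 g; neutral red 2.170 mg; agar 2.632 g; casamino acids 1.930 g

Scale factor relative to 1 L: 0.258.
potassium nitrate: 71.3 mmol/L × 101.1 g/mol × 0.258 L ÷ 1000 = 1.860 g
nickel chloride hexahydrate: 26.6 µmol/L × 237.7 g/mol × 0.258 L ÷ 1000 = 1.631 mg
HEPES: 29.3 mmol/L × 238.3 g/mol × 0.258 L ÷ 1000 = 1.801 g
neutral red: 8.41 mg/L × 0.258 L = 2.170 mg
agar: 10.2 g/L × 0.258 L = 2.632 g
casamino acids: 7.48 g/L × 0.258 L = 1.930 g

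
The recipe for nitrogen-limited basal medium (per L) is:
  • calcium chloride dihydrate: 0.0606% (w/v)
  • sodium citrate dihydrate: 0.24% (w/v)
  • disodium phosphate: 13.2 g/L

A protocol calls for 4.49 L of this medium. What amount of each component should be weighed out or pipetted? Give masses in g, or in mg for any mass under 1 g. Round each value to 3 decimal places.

Working volume: 4.49 L.
calcium chloride dihydrate: 0.0606% w/v = 0.606 g/L → 0.606 × 4.49 L = 2.721 g
sodium citrate dihydrate: 0.24% w/v = 2.4 g/L → 2.4 × 4.49 L = 10.776 g
disodium phosphate: 13.2 g/L × 4.49 L = 59.268 g

calcium chloride dihydrate 2.721 g; sodium citrate dihydrate 10.776 g; disodium phosphate 59.268 g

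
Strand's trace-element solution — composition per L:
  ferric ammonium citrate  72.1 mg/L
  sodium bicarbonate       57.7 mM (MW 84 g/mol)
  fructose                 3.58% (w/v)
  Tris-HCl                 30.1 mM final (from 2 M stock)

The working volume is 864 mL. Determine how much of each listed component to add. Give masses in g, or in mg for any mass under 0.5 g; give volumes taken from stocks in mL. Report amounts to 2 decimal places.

Target volume = 864 mL = 0.864 L.
ferric ammonium citrate: 72.1 mg/L × 0.864 L = 62.29 mg
sodium bicarbonate: 57.7 mmol/L × 84 g/mol × 0.864 L ÷ 1000 = 4.19 g
fructose: 3.58 g per 100 mL × 864 mL ÷ 100 = 30.93 g
Tris-HCl: V = C2·V2/C1 = 30.1 mM × 864 mL ÷ 2000 mM = 13.00 mL

ferric ammonium citrate 62.29 mg; sodium bicarbonate 4.19 g; fructose 30.93 g; Tris-HCl 13.00 mL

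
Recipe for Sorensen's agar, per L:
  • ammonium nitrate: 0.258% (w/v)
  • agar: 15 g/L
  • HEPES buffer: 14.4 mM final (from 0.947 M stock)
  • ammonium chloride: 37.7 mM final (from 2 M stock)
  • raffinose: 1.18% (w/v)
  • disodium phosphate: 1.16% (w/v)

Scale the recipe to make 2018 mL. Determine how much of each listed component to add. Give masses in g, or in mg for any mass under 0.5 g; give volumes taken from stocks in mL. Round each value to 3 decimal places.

ammonium nitrate 5.206 g; agar 30.270 g; HEPES buffer 30.686 mL; ammonium chloride 38.039 mL; raffinose 23.812 g; disodium phosphate 23.409 g

Target volume = 2018 mL = 2.018 L.
ammonium nitrate: 0.258 g per 100 mL × 2018 mL ÷ 100 = 5.206 g
agar: 15 g/L × 2.018 L = 30.270 g
HEPES buffer: dilute stock: 14.4 mM × 2018 mL ÷ 947 mM = 30.686 mL
ammonium chloride: V = C2·V2/C1 = 37.7 mM × 2018 mL ÷ 2000 mM = 38.039 mL
raffinose: 1.18 g per 100 mL × 2018 mL ÷ 100 = 23.812 g
disodium phosphate: 1.16% w/v = 11.6 g/L → 11.6 × 2.018 L = 23.409 g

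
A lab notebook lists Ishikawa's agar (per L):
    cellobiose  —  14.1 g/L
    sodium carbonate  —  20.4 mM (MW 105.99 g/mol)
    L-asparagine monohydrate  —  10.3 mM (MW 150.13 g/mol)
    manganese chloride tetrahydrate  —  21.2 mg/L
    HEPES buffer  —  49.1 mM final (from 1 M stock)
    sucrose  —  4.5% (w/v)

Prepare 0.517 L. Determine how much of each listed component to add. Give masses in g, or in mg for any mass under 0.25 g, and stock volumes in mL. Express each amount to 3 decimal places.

cellobiose 7.290 g; sodium carbonate 1.118 g; L-asparagine monohydrate 0.799 g; manganese chloride tetrahydrate 10.960 mg; HEPES buffer 25.385 mL; sucrose 23.265 g

Scale factor relative to 1 L: 0.517.
cellobiose: 14.1 g/L × 0.517 L = 7.290 g
sodium carbonate: 20.4 mmol/L × 105.99 g/mol × 0.517 L ÷ 1000 = 1.118 g
L-asparagine monohydrate: 10.3 mmol/L × 150.13 g/mol × 0.517 L ÷ 1000 = 0.799 g
manganese chloride tetrahydrate: 21.2 mg/L × 0.517 L = 10.960 mg
HEPES buffer: dilute stock: 49.1 mM × 517 mL ÷ 1000 mM = 25.385 mL
sucrose: 4.5% w/v = 45 g/L → 45 × 0.517 L = 23.265 g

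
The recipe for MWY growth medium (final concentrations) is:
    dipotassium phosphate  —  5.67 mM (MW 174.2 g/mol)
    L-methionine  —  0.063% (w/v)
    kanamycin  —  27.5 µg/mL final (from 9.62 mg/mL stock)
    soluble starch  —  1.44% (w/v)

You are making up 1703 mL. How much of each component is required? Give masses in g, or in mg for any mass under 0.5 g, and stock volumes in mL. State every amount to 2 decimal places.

dipotassium phosphate 1.68 g; L-methionine 1.07 g; kanamycin 4.87 mL; soluble starch 24.52 g

Working volume: 1703 mL = 1.703 L.
dipotassium phosphate: 5.67 mmol/L × 174.2 g/mol × 1.703 L ÷ 1000 = 1.68 g
L-methionine: 0.063% w/v = 0.63 g/L → 0.63 × 1.703 L = 1.07 g
kanamycin: V = C2·V2/C1 = 27.5 µg/mL × 1703 mL ÷ 9620 µg/mL = 4.87 mL
soluble starch: 1.44 g per 100 mL × 1703 mL ÷ 100 = 24.52 g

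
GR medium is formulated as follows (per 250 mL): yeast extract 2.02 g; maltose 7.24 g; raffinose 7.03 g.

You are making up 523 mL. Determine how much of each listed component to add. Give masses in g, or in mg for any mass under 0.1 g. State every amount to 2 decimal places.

Ratio of target to recipe volume: 523 / 250 = 2.092.
yeast extract: 2.02 g × (523 mL / 250 mL) = 4.23 g
maltose: 7.24 g × (523 mL / 250 mL) = 15.15 g
raffinose: 7.03 g × (523 mL / 250 mL) = 14.71 g

yeast extract 4.23 g; maltose 15.15 g; raffinose 14.71 g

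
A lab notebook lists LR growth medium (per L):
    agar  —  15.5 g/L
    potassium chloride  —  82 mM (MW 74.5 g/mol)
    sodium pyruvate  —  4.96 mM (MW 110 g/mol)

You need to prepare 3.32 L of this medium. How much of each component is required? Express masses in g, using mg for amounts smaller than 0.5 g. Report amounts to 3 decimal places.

Working volume: 3.32 L.
agar: 15.5 g/L × 3.32 L = 51.460 g
potassium chloride: 82 mmol/L × 74.5 g/mol × 3.32 L ÷ 1000 = 20.282 g
sodium pyruvate: 4.96 mmol/L × 110 g/mol × 3.32 L ÷ 1000 = 1.811 g

agar 51.460 g; potassium chloride 20.282 g; sodium pyruvate 1.811 g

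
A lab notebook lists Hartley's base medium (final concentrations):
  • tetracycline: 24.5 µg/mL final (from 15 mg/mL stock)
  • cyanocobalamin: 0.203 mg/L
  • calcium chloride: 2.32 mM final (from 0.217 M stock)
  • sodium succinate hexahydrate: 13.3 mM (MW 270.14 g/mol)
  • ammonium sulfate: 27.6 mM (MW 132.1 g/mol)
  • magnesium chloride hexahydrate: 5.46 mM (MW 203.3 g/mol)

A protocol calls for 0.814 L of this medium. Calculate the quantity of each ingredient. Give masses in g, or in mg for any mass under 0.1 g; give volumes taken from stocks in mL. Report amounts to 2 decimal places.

tetracycline 1.33 mL; cyanocobalamin 0.17 mg; calcium chloride 8.70 mL; sodium succinate hexahydrate 2.92 g; ammonium sulfate 2.97 g; magnesium chloride hexahydrate 0.90 g

Scale factor relative to 1 L: 0.814.
tetracycline: C1V1 = C2V2 → 24.5 µg/mL × 814 mL ÷ 15000 µg/mL = 1.33 mL
cyanocobalamin: 0.203 mg/L × 0.814 L = 0.17 mg
calcium chloride: V = C2·V2/C1 = 2.32 mM × 814 mL ÷ 217 mM = 8.70 mL
sodium succinate hexahydrate: 13.3 mmol/L × 270.14 g/mol × 0.814 L ÷ 1000 = 2.92 g
ammonium sulfate: 27.6 mmol/L × 132.1 g/mol × 0.814 L ÷ 1000 = 2.97 g
magnesium chloride hexahydrate: 5.46 mmol/L × 203.3 g/mol × 0.814 L ÷ 1000 = 0.90 g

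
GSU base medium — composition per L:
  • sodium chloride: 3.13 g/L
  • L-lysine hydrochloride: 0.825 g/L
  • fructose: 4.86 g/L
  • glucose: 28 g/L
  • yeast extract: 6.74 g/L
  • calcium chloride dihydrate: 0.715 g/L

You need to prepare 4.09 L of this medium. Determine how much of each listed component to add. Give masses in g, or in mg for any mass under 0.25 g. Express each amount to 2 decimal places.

sodium chloride 12.80 g; L-lysine hydrochloride 3.37 g; fructose 19.88 g; glucose 114.52 g; yeast extract 27.57 g; calcium chloride dihydrate 2.92 g

Scale factor relative to 1 L: 4.09.
sodium chloride: 3.13 g/L × 4.09 L = 12.80 g
L-lysine hydrochloride: 0.825 g/L × 4.09 L = 3.37 g
fructose: 4.86 g/L × 4.09 L = 19.88 g
glucose: 28 g/L × 4.09 L = 114.52 g
yeast extract: 6.74 g/L × 4.09 L = 27.57 g
calcium chloride dihydrate: 0.715 g/L × 4.09 L = 2.92 g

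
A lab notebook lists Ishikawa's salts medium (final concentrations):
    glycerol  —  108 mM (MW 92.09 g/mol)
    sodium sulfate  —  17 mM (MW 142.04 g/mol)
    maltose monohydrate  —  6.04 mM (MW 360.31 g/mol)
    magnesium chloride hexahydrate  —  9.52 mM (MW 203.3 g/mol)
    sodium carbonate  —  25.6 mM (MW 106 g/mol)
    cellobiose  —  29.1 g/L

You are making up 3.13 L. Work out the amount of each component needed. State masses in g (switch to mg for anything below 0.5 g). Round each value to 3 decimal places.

glycerol 31.130 g; sodium sulfate 7.558 g; maltose monohydrate 6.812 g; magnesium chloride hexahydrate 6.058 g; sodium carbonate 8.494 g; cellobiose 91.083 g

Working volume: 3.13 L.
glycerol: 108 mmol/L × 92.09 g/mol × 3.13 L ÷ 1000 = 31.130 g
sodium sulfate: 17 mmol/L × 142.04 g/mol × 3.13 L ÷ 1000 = 7.558 g
maltose monohydrate: 6.04 mmol/L × 360.31 g/mol × 3.13 L ÷ 1000 = 6.812 g
magnesium chloride hexahydrate: 9.52 mmol/L × 203.3 g/mol × 3.13 L ÷ 1000 = 6.058 g
sodium carbonate: 25.6 mmol/L × 106 g/mol × 3.13 L ÷ 1000 = 8.494 g
cellobiose: 29.1 g/L × 3.13 L = 91.083 g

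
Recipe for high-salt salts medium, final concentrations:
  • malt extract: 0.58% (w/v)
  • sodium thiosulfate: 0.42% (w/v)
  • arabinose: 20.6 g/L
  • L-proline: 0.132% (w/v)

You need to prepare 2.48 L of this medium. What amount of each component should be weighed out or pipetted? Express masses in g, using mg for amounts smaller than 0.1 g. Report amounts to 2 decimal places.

Working volume: 2.48 L.
malt extract: 0.58% w/v = 5.8 g/L → 5.8 × 2.48 L = 14.38 g
sodium thiosulfate: 0.42% w/v = 4.2 g/L → 4.2 × 2.48 L = 10.42 g
arabinose: 20.6 g/L × 2.48 L = 51.09 g
L-proline: 0.132 g per 100 mL × 2480 mL ÷ 100 = 3.27 g

malt extract 14.38 g; sodium thiosulfate 10.42 g; arabinose 51.09 g; L-proline 3.27 g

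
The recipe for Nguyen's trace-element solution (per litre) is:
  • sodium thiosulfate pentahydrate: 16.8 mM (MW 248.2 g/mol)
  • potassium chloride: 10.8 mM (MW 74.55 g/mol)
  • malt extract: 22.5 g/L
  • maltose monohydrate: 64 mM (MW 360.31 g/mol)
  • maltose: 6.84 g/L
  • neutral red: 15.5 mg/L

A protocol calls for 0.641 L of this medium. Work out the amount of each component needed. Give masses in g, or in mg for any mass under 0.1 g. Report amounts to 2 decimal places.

sodium thiosulfate pentahydrate 2.67 g; potassium chloride 0.52 g; malt extract 14.42 g; maltose monohydrate 14.78 g; maltose 4.38 g; neutral red 9.94 mg

Scale factor relative to 1 L: 0.641.
sodium thiosulfate pentahydrate: 16.8 mmol/L × 248.2 g/mol × 0.641 L ÷ 1000 = 2.67 g
potassium chloride: 10.8 mmol/L × 74.55 g/mol × 0.641 L ÷ 1000 = 0.52 g
malt extract: 22.5 g/L × 0.641 L = 14.42 g
maltose monohydrate: 64 mmol/L × 360.31 g/mol × 0.641 L ÷ 1000 = 14.78 g
maltose: 6.84 g/L × 0.641 L = 4.38 g
neutral red: 15.5 mg/L × 0.641 L = 9.94 mg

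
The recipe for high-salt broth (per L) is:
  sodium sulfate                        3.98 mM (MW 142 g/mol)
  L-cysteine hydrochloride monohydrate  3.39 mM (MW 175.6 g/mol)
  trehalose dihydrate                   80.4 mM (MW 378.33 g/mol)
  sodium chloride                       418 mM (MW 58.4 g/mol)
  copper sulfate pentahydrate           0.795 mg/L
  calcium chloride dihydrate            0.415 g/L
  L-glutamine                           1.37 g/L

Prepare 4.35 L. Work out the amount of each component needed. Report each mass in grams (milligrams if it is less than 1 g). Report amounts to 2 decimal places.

Working volume: 4.35 L.
sodium sulfate: 3.98 mmol/L × 142 g/mol × 4.35 L ÷ 1000 = 2.46 g
L-cysteine hydrochloride monohydrate: 3.39 mmol/L × 175.6 g/mol × 4.35 L ÷ 1000 = 2.59 g
trehalose dihydrate: 80.4 mmol/L × 378.33 g/mol × 4.35 L ÷ 1000 = 132.32 g
sodium chloride: 418 mmol/L × 58.4 g/mol × 4.35 L ÷ 1000 = 106.19 g
copper sulfate pentahydrate: 0.795 mg/L × 4.35 L = 3.46 mg
calcium chloride dihydrate: 0.415 g/L × 4.35 L = 1.81 g
L-glutamine: 1.37 g/L × 4.35 L = 5.96 g

sodium sulfate 2.46 g; L-cysteine hydrochloride monohydrate 2.59 g; trehalose dihydrate 132.32 g; sodium chloride 106.19 g; copper sulfate pentahydrate 3.46 mg; calcium chloride dihydrate 1.81 g; L-glutamine 5.96 g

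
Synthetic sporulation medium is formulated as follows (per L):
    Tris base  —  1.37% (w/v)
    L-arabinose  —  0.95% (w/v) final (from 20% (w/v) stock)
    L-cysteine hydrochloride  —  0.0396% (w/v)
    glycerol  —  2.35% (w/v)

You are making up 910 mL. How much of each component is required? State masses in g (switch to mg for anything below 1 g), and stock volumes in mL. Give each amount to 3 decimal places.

Scale factor relative to 1 L: 0.91.
Tris base: 1.37% w/v = 13.7 g/L → 13.7 × 0.91 L = 12.467 g
L-arabinose: V = C2·V2/C1 = 0.95% ÷ 20% × 910 mL = 43.225 mL
L-cysteine hydrochloride: 0.0396 g per 100 mL × 910 mL ÷ 100 = 0.36036 g = 360.360 mg
glycerol: 2.35% w/v = 23.5 g/L → 23.5 × 0.91 L = 21.385 g

Tris base 12.467 g; L-arabinose 43.225 mL; L-cysteine hydrochloride 360.360 mg; glycerol 21.385 g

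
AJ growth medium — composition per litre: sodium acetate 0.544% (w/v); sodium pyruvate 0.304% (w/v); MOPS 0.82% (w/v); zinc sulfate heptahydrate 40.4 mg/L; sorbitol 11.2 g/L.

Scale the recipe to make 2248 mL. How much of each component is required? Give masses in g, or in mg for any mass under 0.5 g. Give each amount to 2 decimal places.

sodium acetate 12.23 g; sodium pyruvate 6.83 g; MOPS 18.43 g; zinc sulfate heptahydrate 90.82 mg; sorbitol 25.18 g

Target volume = 2248 mL = 2.248 L.
sodium acetate: 0.544 g per 100 mL × 2248 mL ÷ 100 = 12.23 g
sodium pyruvate: 0.304 g per 100 mL × 2248 mL ÷ 100 = 6.83 g
MOPS: 0.82 g per 100 mL × 2248 mL ÷ 100 = 18.43 g
zinc sulfate heptahydrate: 40.4 mg/L × 2.248 L = 90.82 mg
sorbitol: 11.2 g/L × 2.248 L = 25.18 g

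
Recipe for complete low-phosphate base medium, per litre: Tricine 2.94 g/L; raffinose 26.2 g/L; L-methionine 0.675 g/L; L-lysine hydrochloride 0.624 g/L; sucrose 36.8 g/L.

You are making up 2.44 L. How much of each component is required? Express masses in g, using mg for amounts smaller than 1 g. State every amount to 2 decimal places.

Working volume: 2.44 L.
Tricine: 2.94 g/L × 2.44 L = 7.17 g
raffinose: 26.2 g/L × 2.44 L = 63.93 g
L-methionine: 0.675 g/L × 2.44 L = 1.65 g
L-lysine hydrochloride: 0.624 g/L × 2.44 L = 1.52 g
sucrose: 36.8 g/L × 2.44 L = 89.79 g

Tricine 7.17 g; raffinose 63.93 g; L-methionine 1.65 g; L-lysine hydrochloride 1.52 g; sucrose 89.79 g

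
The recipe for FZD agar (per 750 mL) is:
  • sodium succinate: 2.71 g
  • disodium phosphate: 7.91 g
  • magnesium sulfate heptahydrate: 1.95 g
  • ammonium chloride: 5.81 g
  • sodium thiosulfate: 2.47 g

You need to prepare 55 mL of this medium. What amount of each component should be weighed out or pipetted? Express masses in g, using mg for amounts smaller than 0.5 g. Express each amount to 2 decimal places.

sodium succinate 198.73 mg; disodium phosphate 0.58 g; magnesium sulfate heptahydrate 143.00 mg; ammonium chloride 426.07 mg; sodium thiosulfate 181.13 mg

Scale factor = 55 mL / 750 mL = 0.0733333.
sodium succinate: 2.71 g × (55 mL / 750 mL) = 0.198733 g = 198.73 mg
disodium phosphate: 7.91 g × (55 mL / 750 mL) = 0.58 g
magnesium sulfate heptahydrate: 1.95 g × (55 mL / 750 mL) = 0.143 g = 143.00 mg
ammonium chloride: 5.81 g × (55 mL / 750 mL) = 0.426067 g = 426.07 mg
sodium thiosulfate: 2.47 g × (55 mL / 750 mL) = 0.181133 g = 181.13 mg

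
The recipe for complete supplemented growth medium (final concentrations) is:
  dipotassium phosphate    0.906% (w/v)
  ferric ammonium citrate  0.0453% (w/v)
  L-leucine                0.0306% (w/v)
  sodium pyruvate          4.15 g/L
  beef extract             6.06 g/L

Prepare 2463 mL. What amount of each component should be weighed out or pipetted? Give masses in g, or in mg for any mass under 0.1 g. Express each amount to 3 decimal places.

Working volume: 2463 mL = 2.463 L.
dipotassium phosphate: 0.906% w/v = 9.06 g/L → 9.06 × 2.463 L = 22.315 g
ferric ammonium citrate: 0.0453% w/v = 0.453 g/L → 0.453 × 2.463 L = 1.116 g
L-leucine: 0.0306% w/v = 0.306 g/L → 0.306 × 2.463 L = 0.754 g
sodium pyruvate: 4.15 g/L × 2.463 L = 10.221 g
beef extract: 6.06 g/L × 2.463 L = 14.926 g

dipotassium phosphate 22.315 g; ferric ammonium citrate 1.116 g; L-leucine 0.754 g; sodium pyruvate 10.221 g; beef extract 14.926 g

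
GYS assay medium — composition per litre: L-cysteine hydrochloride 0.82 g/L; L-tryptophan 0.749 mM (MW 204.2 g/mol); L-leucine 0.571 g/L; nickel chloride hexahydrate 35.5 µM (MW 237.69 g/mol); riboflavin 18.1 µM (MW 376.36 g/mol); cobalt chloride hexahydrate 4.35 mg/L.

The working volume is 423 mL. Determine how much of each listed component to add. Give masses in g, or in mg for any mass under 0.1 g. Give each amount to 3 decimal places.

Target volume = 423 mL = 0.423 L.
L-cysteine hydrochloride: 0.82 g/L × 0.423 L = 0.347 g
L-tryptophan: 0.749 mmol/L × 204.2 mg/mmol × 0.423 L = 64.696 mg
L-leucine: 0.571 g/L × 0.423 L = 0.242 g
nickel chloride hexahydrate: 35.5 µmol/L × 237.69 g/mol × 0.423 L ÷ 1000 = 3.569 mg
riboflavin: 18.1 µmol/L × 376.36 g/mol × 0.423 L ÷ 1000 = 2.882 mg
cobalt chloride hexahydrate: 4.35 mg/L × 0.423 L = 1.840 mg

L-cysteine hydrochloride 0.347 g; L-tryptophan 64.696 mg; L-leucine 0.242 g; nickel chloride hexahydrate 3.569 mg; riboflavin 2.882 mg; cobalt chloride hexahydrate 1.840 mg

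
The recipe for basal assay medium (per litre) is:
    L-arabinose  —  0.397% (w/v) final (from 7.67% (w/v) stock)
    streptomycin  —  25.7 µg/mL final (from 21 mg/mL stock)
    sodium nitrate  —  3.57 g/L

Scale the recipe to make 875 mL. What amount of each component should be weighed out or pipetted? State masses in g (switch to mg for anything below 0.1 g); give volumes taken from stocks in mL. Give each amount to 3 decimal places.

L-arabinose 45.290 mL; streptomycin 1.071 mL; sodium nitrate 3.124 g

Working volume: 875 mL = 0.875 L.
L-arabinose: V = C2·V2/C1 = 0.397% ÷ 7.67% × 875 mL = 45.290 mL
streptomycin: V = C2·V2/C1 = 25.7 µg/mL × 875 mL ÷ 21000 µg/mL = 1.071 mL
sodium nitrate: 3.57 g/L × 0.875 L = 3.124 g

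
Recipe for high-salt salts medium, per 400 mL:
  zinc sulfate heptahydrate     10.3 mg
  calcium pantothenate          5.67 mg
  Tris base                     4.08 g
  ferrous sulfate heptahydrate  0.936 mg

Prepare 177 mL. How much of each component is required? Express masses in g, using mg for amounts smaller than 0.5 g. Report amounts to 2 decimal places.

zinc sulfate heptahydrate 4.56 mg; calcium pantothenate 2.51 mg; Tris base 1.81 g; ferrous sulfate heptahydrate 0.41 mg

Scale factor = 177 mL / 400 mL = 0.4425.
zinc sulfate heptahydrate: 10.3 mg × (177 mL / 400 mL) = 4.56 mg
calcium pantothenate: 5.67 mg × (177 mL / 400 mL) = 2.51 mg
Tris base: 4.08 g × (177 mL / 400 mL) = 1.81 g
ferrous sulfate heptahydrate: 0.936 mg × (177 mL / 400 mL) = 0.41 mg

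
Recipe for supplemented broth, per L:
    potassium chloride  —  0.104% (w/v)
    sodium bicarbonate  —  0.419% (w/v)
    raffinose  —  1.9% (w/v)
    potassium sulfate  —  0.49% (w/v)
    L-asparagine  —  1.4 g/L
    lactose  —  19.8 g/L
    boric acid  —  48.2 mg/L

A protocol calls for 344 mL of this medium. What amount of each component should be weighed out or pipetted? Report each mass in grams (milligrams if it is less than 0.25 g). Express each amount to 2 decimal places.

Working volume: 344 mL = 0.344 L.
potassium chloride: 0.104 g per 100 mL × 344 mL ÷ 100 = 0.36 g
sodium bicarbonate: 0.419 g per 100 mL × 344 mL ÷ 100 = 1.44 g
raffinose: 1.9 g per 100 mL × 344 mL ÷ 100 = 6.54 g
potassium sulfate: 0.49 g per 100 mL × 344 mL ÷ 100 = 1.69 g
L-asparagine: 1.4 g/L × 0.344 L = 0.48 g
lactose: 19.8 g/L × 0.344 L = 6.81 g
boric acid: 48.2 mg/L × 0.344 L = 16.58 mg

potassium chloride 0.36 g; sodium bicarbonate 1.44 g; raffinose 6.54 g; potassium sulfate 1.69 g; L-asparagine 0.48 g; lactose 6.81 g; boric acid 16.58 mg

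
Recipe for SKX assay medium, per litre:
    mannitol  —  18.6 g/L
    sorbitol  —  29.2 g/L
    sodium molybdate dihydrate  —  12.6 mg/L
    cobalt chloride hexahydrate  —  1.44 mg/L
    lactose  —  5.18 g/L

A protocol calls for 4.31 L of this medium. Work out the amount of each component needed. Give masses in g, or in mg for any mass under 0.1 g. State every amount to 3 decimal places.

mannitol 80.166 g; sorbitol 125.852 g; sodium molybdate dihydrate 54.306 mg; cobalt chloride hexahydrate 6.206 mg; lactose 22.326 g

Working volume: 4.31 L.
mannitol: 18.6 g/L × 4.31 L = 80.166 g
sorbitol: 29.2 g/L × 4.31 L = 125.852 g
sodium molybdate dihydrate: 12.6 mg/L × 4.31 L = 54.306 mg
cobalt chloride hexahydrate: 1.44 mg/L × 4.31 L = 6.206 mg
lactose: 5.18 g/L × 4.31 L = 22.326 g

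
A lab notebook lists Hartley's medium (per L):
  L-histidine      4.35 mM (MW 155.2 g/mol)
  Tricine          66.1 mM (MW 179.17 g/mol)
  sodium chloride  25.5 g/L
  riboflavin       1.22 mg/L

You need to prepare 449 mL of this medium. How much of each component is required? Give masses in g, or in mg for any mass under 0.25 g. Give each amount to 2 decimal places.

Target volume = 449 mL = 0.449 L.
L-histidine: 4.35 mmol/L × 155.2 g/mol × 0.449 L ÷ 1000 = 0.30 g
Tricine: 66.1 mmol/L × 179.17 g/mol × 0.449 L ÷ 1000 = 5.32 g
sodium chloride: 25.5 g/L × 0.449 L = 11.45 g
riboflavin: 1.22 mg/L × 0.449 L = 0.55 mg

L-histidine 0.30 g; Tricine 5.32 g; sodium chloride 11.45 g; riboflavin 0.55 mg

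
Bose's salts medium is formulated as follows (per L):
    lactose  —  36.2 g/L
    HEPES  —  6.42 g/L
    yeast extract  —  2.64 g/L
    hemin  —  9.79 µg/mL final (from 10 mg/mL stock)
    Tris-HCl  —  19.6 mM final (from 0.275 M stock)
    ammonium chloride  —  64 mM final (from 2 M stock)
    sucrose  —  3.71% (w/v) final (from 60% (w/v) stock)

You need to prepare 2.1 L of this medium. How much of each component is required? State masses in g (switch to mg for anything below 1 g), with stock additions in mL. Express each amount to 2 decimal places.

lactose 76.02 g; HEPES 13.48 g; yeast extract 5.54 g; hemin 2.06 mL; Tris-HCl 149.67 mL; ammonium chloride 67.20 mL; sucrose 129.85 mL

Scale factor relative to 1 L: 2.1.
lactose: 36.2 g/L × 2.1 L = 76.02 g
HEPES: 6.42 g/L × 2.1 L = 13.48 g
yeast extract: 2.64 g/L × 2.1 L = 5.54 g
hemin: C1V1 = C2V2 → 9.79 µg/mL × 2100 mL ÷ 10000 µg/mL = 2.06 mL
Tris-HCl: dilute stock: 19.6 mM × 2100 mL ÷ 275 mM = 149.67 mL
ammonium chloride: C1V1 = C2V2 → 64 mM × 2100 mL ÷ 2000 mM = 67.20 mL
sucrose: V = C2·V2/C1 = 3.71% ÷ 60% × 2100 mL = 129.85 mL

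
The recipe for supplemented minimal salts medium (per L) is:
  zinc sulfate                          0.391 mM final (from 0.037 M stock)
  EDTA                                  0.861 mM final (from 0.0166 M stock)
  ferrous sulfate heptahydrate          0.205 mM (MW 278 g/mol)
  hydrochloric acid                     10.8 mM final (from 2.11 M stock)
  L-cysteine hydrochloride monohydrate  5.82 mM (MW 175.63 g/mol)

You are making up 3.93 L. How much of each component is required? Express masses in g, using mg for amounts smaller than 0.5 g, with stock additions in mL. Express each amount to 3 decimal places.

Working volume: 3.93 L.
zinc sulfate: V = C2·V2/C1 = 0.391 mM × 3930 mL ÷ 37 mM = 41.531 mL
EDTA: V = C2·V2/C1 = 0.861 mM × 3930 mL ÷ 16.6 mM = 203.839 mL
ferrous sulfate heptahydrate: 0.205 mmol/L × 278 mg/mmol × 3.93 L = 223.971 mg
hydrochloric acid: C1V1 = C2V2 → 10.8 mM × 3930 mL ÷ 2110 mM = 20.116 mL
L-cysteine hydrochloride monohydrate: 5.82 mmol/L × 175.63 g/mol × 3.93 L ÷ 1000 = 4.017 g

zinc sulfate 41.531 mL; EDTA 203.839 mL; ferrous sulfate heptahydrate 223.971 mg; hydrochloric acid 20.116 mL; L-cysteine hydrochloride monohydrate 4.017 g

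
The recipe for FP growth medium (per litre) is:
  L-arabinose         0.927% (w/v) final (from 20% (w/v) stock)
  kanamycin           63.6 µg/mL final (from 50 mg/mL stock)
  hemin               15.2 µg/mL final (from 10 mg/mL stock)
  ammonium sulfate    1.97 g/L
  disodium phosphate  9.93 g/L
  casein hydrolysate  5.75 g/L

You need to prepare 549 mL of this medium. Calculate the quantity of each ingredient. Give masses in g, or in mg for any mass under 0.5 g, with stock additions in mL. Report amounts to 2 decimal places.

Target volume = 549 mL = 0.549 L.
L-arabinose: V = C2·V2/C1 = 0.927% ÷ 20% × 549 mL = 25.45 mL
kanamycin: V = C2·V2/C1 = 63.6 µg/mL × 549 mL ÷ 50000 µg/mL = 0.70 mL
hemin: dilute stock: 15.2 µg/mL × 549 mL ÷ 10000 µg/mL = 0.83 mL
ammonium sulfate: 1.97 g/L × 0.549 L = 1.08 g
disodium phosphate: 9.93 g/L × 0.549 L = 5.45 g
casein hydrolysate: 5.75 g/L × 0.549 L = 3.16 g

L-arabinose 25.45 mL; kanamycin 0.70 mL; hemin 0.83 mL; ammonium sulfate 1.08 g; disodium phosphate 5.45 g; casein hydrolysate 3.16 g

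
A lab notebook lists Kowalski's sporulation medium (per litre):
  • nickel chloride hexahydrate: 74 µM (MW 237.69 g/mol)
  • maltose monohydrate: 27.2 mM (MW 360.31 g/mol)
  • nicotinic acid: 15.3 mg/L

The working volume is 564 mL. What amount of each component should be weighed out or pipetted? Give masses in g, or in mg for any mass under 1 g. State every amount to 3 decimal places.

nickel chloride hexahydrate 9.920 mg; maltose monohydrate 5.527 g; nicotinic acid 8.629 mg

Scale factor relative to 1 L: 0.564.
nickel chloride hexahydrate: 74 µmol/L × 237.69 g/mol × 0.564 L ÷ 1000 = 9.920 mg
maltose monohydrate: 27.2 mmol/L × 360.31 g/mol × 0.564 L ÷ 1000 = 5.527 g
nicotinic acid: 15.3 mg/L × 0.564 L = 8.629 mg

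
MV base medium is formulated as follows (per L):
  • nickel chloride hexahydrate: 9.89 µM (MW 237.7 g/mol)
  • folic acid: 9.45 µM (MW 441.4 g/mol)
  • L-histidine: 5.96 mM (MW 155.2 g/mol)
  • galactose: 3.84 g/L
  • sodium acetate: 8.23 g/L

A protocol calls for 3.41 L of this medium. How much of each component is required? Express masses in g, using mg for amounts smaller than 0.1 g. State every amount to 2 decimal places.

nickel chloride hexahydrate 8.02 mg; folic acid 14.22 mg; L-histidine 3.15 g; galactose 13.09 g; sodium acetate 28.06 g

Scale factor relative to 1 L: 3.41.
nickel chloride hexahydrate: 9.89 µmol/L × 237.7 g/mol × 3.41 L ÷ 1000 = 8.02 mg
folic acid: 9.45 µmol/L × 441.4 g/mol × 3.41 L ÷ 1000 = 14.22 mg
L-histidine: 5.96 mmol/L × 155.2 g/mol × 3.41 L ÷ 1000 = 3.15 g
galactose: 3.84 g/L × 3.41 L = 13.09 g
sodium acetate: 8.23 g/L × 3.41 L = 28.06 g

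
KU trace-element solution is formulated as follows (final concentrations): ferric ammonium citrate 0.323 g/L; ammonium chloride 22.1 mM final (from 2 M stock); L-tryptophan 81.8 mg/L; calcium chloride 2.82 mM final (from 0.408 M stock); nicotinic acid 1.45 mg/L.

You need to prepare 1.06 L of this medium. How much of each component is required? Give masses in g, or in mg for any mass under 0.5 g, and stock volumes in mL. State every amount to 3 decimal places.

Scale factor relative to 1 L: 1.06.
ferric ammonium citrate: 0.323 g/L × 1.06 L = 0.34238 g = 342.380 mg
ammonium chloride: V = C2·V2/C1 = 22.1 mM × 1060 mL ÷ 2000 mM = 11.713 mL
L-tryptophan: 81.8 mg/L × 1.06 L = 86.708 mg
calcium chloride: C1V1 = C2V2 → 2.82 mM × 1060 mL ÷ 408 mM = 7.326 mL
nicotinic acid: 1.45 mg/L × 1.06 L = 1.537 mg

ferric ammonium citrate 342.380 mg; ammonium chloride 11.713 mL; L-tryptophan 86.708 mg; calcium chloride 7.326 mL; nicotinic acid 1.537 mg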